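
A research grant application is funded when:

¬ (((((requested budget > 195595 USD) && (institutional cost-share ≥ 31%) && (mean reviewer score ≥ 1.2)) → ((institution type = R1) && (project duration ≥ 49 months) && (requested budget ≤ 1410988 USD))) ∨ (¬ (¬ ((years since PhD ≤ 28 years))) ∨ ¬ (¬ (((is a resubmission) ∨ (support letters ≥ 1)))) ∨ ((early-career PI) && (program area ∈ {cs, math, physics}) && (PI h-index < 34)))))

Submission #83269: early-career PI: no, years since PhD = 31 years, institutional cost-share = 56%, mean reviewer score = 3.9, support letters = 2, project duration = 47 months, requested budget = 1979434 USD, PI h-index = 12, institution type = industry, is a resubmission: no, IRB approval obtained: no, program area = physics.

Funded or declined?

Atomic conditions:
  requested budget > 195595 USD: 1979434 > 195595 is true
  institutional cost-share ≥ 31%: 56 ≥ 31 is true
  mean reviewer score ≥ 1.2: 3.9 ≥ 1.2 is true
  institution type = R1: industry == R1 is false
  project duration ≥ 49 months: 47 ≥ 49 is false
  requested budget ≤ 1410988 USD: 1979434 ≤ 1410988 is false
  years since PhD ≤ 28 years: 31 ≤ 28 is false
  is a resubmission: no → false
  support letters ≥ 1: 2 ≥ 1 is true
  early-career PI: no → false
  program area ∈ {cs, math, physics}: physics is in the set → true
  PI h-index < 34: 12 < 34 is true
Combine:
[1.1.1] true AND true AND true = true
[1.1.2] false AND false AND false = false
[1.1] true → false = false
[1.2.1.1] NOT false = true
[1.2.1] NOT true = false
[1.2.2.1.1] false OR true = true
[1.2.2.1] NOT true = false
[1.2.2] NOT false = true
[1.2.3] false AND true AND true = false
[1.2] false OR true OR false = true
[1] false OR true = true
[root] NOT true = false
Overall: false → declined

Declined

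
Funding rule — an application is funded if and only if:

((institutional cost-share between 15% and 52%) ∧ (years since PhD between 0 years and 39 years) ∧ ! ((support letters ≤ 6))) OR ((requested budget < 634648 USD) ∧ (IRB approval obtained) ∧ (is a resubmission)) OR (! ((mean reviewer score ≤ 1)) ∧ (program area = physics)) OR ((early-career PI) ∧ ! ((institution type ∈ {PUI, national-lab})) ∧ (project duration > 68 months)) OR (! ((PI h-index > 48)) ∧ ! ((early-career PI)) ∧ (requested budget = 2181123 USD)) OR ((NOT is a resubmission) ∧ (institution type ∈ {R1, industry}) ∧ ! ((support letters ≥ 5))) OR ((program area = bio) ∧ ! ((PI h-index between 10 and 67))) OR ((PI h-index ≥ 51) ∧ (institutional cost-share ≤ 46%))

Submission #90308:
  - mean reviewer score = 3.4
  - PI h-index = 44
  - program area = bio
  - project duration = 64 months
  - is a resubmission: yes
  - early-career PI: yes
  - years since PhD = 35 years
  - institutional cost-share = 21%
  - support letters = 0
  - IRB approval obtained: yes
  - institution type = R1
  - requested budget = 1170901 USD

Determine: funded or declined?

Declined

Atomic conditions:
  institutional cost-share between 15% and 52%: 21 in [15, 52] is true
  years since PhD between 0 years and 39 years: 35 in [0, 39] is true
  support letters ≤ 6: 0 ≤ 6 is true
  requested budget < 634648 USD: 1170901 < 634648 is false
  IRB approval obtained: yes → true
  is a resubmission: yes → true
  mean reviewer score ≤ 1: 3.4 ≤ 1 is false
  program area = physics: bio == physics is false
  early-career PI: yes → true
  institution type ∈ {PUI, national-lab}: R1 is not in the set → false
  project duration > 68 months: 64 > 68 is false
  PI h-index > 48: 44 > 48 is false
  requested budget = 2181123 USD: 1170901 == 2181123 is false
  NOT is a resubmission: yes → false
  institution type ∈ {R1, industry}: R1 is in the set → true
  support letters ≥ 5: 0 ≥ 5 is false
  program area = bio: bio == bio is true
  PI h-index between 10 and 67: 44 in [10, 67] is true
  PI h-index ≥ 51: 44 ≥ 51 is false
  institutional cost-share ≤ 46%: 21 ≤ 46 is true
Combine:
[1.3] NOT true = false
[1] true AND true AND false = false
[2] false AND true AND true = false
[3.1] NOT false = true
[3] true AND false = false
[4.2] NOT false = true
[4] true AND true AND false = false
[5.1] NOT false = true
[5.2] NOT true = false
[5] true AND false AND false = false
[6.3] NOT false = true
[6] false AND true AND true = false
[7.2] NOT true = false
[7] true AND false = false
[8] false AND true = false
[root] false OR false OR false OR false OR false OR false OR false OR false = false
Overall: false → declined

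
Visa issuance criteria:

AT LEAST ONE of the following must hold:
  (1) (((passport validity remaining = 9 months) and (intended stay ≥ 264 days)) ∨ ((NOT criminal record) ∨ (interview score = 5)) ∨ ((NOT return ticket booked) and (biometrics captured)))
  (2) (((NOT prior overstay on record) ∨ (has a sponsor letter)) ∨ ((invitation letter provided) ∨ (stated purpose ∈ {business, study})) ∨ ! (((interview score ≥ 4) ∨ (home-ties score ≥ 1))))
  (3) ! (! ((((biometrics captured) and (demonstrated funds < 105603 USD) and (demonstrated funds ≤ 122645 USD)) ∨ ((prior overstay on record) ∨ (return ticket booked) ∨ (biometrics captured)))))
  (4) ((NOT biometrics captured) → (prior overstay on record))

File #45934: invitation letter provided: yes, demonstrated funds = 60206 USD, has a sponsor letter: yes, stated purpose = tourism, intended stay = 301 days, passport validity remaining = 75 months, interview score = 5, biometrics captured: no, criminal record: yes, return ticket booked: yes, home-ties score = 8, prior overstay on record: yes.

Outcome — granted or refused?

Granted

Atomic conditions:
  passport validity remaining = 9 months: 75 == 9 is false
  intended stay ≥ 264 days: 301 ≥ 264 is true
  NOT criminal record: yes → false
  interview score = 5: 5 == 5 is true
  NOT return ticket booked: yes → false
  biometrics captured: no → false
  NOT prior overstay on record: yes → false
  has a sponsor letter: yes → true
  invitation letter provided: yes → true
  stated purpose ∈ {business, study}: tourism is not in the set → false
  interview score ≥ 4: 5 ≥ 4 is true
  home-ties score ≥ 1: 8 ≥ 1 is true
  demonstrated funds < 105603 USD: 60206 < 105603 is true
  demonstrated funds ≤ 122645 USD: 60206 ≤ 122645 is true
  prior overstay on record: yes → true
  return ticket booked: yes → true
  NOT biometrics captured: no → true
Combine:
[1.1] false AND true = false
[1.2] false OR true = true
[1.3] false AND false = false
[1] false OR true OR false = true
[2.1] false OR true = true
[2.2] true OR false = true
[2.3.1] true OR true = true
[2.3] NOT true = false
[2] true OR true OR false = true
[3.1.1.1] false AND true AND true = false
[3.1.1.2] true OR true OR false = true
[3.1.1] false OR true = true
[3.1] NOT true = false
[3] NOT false = true
[4] true → true = true
[root] true OR true OR true OR true = true
Overall: true → granted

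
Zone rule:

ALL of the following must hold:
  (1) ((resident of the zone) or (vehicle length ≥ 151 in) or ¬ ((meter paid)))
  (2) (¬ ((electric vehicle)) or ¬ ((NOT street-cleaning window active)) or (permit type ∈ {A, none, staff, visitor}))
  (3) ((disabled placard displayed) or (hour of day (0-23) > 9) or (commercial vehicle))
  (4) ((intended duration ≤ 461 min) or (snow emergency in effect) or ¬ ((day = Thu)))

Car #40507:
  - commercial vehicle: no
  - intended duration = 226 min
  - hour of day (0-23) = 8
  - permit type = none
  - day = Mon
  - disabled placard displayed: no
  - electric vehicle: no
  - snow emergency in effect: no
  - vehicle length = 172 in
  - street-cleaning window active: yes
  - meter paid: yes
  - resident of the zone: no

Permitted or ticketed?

Ticketed

Atomic conditions:
  resident of the zone: no → false
  vehicle length ≥ 151 in: 172 ≥ 151 is true
  meter paid: yes → true
  electric vehicle: no → false
  NOT street-cleaning window active: yes → false
  permit type ∈ {A, none, staff, visitor}: none is in the set → true
  disabled placard displayed: no → false
  hour of day (0-23) > 9: 8 > 9 is false
  commercial vehicle: no → false
  intended duration ≤ 461 min: 226 ≤ 461 is true
  snow emergency in effect: no → false
  day = Thu: Mon == Thu is false
Combine:
[1.3] NOT true = false
[1] false OR true OR false = true
[2.1] NOT false = true
[2.2] NOT false = true
[2] true OR true OR true = true
[3] false OR false OR false = false
[4.3] NOT false = true
[4] true OR false OR true = true
[root] true AND true AND false AND true = false
Overall: false → ticketed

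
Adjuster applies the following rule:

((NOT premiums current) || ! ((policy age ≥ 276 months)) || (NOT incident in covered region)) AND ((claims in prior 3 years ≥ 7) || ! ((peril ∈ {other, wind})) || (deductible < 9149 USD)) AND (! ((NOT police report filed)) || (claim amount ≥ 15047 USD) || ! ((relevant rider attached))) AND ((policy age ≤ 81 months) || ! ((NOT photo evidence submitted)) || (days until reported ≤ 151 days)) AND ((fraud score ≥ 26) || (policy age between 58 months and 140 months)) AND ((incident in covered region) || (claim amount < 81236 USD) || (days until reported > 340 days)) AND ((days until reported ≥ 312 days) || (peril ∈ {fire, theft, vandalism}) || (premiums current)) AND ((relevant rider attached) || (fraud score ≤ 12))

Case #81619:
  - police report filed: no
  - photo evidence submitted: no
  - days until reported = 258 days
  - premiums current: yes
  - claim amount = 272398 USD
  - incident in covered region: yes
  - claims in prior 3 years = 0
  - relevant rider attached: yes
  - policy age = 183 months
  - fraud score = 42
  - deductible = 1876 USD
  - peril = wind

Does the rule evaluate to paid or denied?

Denied

Atomic conditions:
  NOT premiums current: yes → false
  policy age ≥ 276 months: 183 ≥ 276 is false
  NOT incident in covered region: yes → false
  claims in prior 3 years ≥ 7: 0 ≥ 7 is false
  peril ∈ {other, wind}: wind is in the set → true
  deductible < 9149 USD: 1876 < 9149 is true
  NOT police report filed: no → true
  claim amount ≥ 15047 USD: 272398 ≥ 15047 is true
  relevant rider attached: yes → true
  policy age ≤ 81 months: 183 ≤ 81 is false
  NOT photo evidence submitted: no → true
  days until reported ≤ 151 days: 258 ≤ 151 is false
  fraud score ≥ 26: 42 ≥ 26 is true
  policy age between 58 months and 140 months: 183 in [58, 140] is false
  incident in covered region: yes → true
  claim amount < 81236 USD: 272398 < 81236 is false
  days until reported > 340 days: 258 > 340 is false
  days until reported ≥ 312 days: 258 ≥ 312 is false
  peril ∈ {fire, theft, vandalism}: wind is not in the set → false
  premiums current: yes → true
  fraud score ≤ 12: 42 ≤ 12 is false
Combine:
[1.2] NOT false = true
[1] false OR true OR false = true
[2.2] NOT true = false
[2] false OR false OR true = true
[3.1] NOT true = false
[3.3] NOT true = false
[3] false OR true OR false = true
[4.2] NOT true = false
[4] false OR false OR false = false
[5] true OR false = true
[6] true OR false OR false = true
[7] false OR false OR true = true
[8] true OR false = true
[root] true AND true AND true AND false AND true AND true AND true AND true = false
Overall: false → denied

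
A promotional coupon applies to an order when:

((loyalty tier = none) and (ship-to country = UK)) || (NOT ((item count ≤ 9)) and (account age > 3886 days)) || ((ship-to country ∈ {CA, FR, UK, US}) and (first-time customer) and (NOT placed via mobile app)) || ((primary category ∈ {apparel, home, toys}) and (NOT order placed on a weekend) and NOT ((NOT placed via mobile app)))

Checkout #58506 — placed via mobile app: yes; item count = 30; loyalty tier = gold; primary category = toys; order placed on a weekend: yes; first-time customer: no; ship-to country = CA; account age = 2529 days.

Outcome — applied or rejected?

Rejected

Atomic conditions:
  loyalty tier = none: gold == none is false
  ship-to country = UK: CA == UK is false
  item count ≤ 9: 30 ≤ 9 is false
  account age > 3886 days: 2529 > 3886 is false
  ship-to country ∈ {CA, FR, UK, US}: CA is in the set → true
  first-time customer: no → false
  NOT placed via mobile app: yes → false
  primary category ∈ {apparel, home, toys}: toys is in the set → true
  NOT order placed on a weekend: yes → false
Combine:
[1] false AND false = false
[2.1] NOT false = true
[2] true AND false = false
[3] true AND false AND false = false
[4.3] NOT false = true
[4] true AND false AND true = false
[root] false OR false OR false OR false = false
Overall: false → rejected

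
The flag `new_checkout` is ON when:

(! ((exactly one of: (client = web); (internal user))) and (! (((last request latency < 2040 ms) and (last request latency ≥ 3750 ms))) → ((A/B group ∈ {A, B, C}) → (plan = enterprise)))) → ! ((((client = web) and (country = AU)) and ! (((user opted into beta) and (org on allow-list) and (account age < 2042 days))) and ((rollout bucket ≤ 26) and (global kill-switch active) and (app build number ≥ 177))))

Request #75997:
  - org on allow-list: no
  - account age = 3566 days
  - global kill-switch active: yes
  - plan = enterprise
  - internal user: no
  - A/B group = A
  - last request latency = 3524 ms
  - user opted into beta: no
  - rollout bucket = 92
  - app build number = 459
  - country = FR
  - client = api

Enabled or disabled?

Atomic conditions:
  client = web: api == web is false
  internal user: no → false
  last request latency < 2040 ms: 3524 < 2040 is false
  last request latency ≥ 3750 ms: 3524 ≥ 3750 is false
  A/B group ∈ {A, B, C}: A is in the set → true
  plan = enterprise: enterprise == enterprise is true
  country = AU: FR == AU is false
  user opted into beta: no → false
  org on allow-list: no → false
  account age < 2042 days: 3566 < 2042 is false
  rollout bucket ≤ 26: 92 ≤ 26 is false
  global kill-switch active: yes → true
  app build number ≥ 177: 459 ≥ 177 is true
Combine:
[1.1.1] exactly-one(false, false) = false
[1.1] NOT false = true
[1.2.1.1] false AND false = false
[1.2.1] NOT false = true
[1.2.2] true → true = true
[1.2] true → true = true
[1] true AND true = true
[2.1.1] false AND false = false
[2.1.2.1] false AND false AND false = false
[2.1.2] NOT false = true
[2.1.3] false AND true AND true = false
[2.1] false AND true AND false = false
[2] NOT false = true
[root] true → true = true
Overall: true → enabled

Enabled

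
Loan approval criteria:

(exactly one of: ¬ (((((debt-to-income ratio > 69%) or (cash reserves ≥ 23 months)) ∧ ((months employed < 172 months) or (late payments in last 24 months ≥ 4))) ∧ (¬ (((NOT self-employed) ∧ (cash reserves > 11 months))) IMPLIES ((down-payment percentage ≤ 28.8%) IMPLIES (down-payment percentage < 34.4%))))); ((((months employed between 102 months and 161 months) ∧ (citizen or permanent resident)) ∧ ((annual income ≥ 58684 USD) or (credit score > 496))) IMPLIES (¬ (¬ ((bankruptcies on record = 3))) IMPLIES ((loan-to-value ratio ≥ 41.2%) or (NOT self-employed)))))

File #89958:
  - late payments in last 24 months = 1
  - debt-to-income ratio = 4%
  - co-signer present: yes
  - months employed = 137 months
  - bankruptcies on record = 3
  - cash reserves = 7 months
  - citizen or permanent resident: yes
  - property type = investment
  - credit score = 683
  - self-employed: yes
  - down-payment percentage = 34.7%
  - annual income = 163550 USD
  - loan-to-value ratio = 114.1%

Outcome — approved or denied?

Denied

Atomic conditions:
  debt-to-income ratio > 69%: 4 > 69 is false
  cash reserves ≥ 23 months: 7 ≥ 23 is false
  months employed < 172 months: 137 < 172 is true
  late payments in last 24 months ≥ 4: 1 ≥ 4 is false
  NOT self-employed: yes → false
  cash reserves > 11 months: 7 > 11 is false
  down-payment percentage ≤ 28.8%: 34.7 ≤ 28.8 is false
  down-payment percentage < 34.4%: 34.7 < 34.4 is false
  months employed between 102 months and 161 months: 137 in [102, 161] is true
  citizen or permanent resident: yes → true
  annual income ≥ 58684 USD: 163550 ≥ 58684 is true
  credit score > 496: 683 > 496 is true
  bankruptcies on record = 3: 3 == 3 is true
  loan-to-value ratio ≥ 41.2%: 114.1 ≥ 41.2 is true
Combine:
[1.1.1.1] false OR false = false
[1.1.1.2] true OR false = true
[1.1.1] false AND true = false
[1.1.2.1.1] false AND false = false
[1.1.2.1] NOT false = true
[1.1.2.2] false → false (antecedent false ⇒ implication holds) = true
[1.1.2] true → true = true
[1.1] false AND true = false
[1] NOT false = true
[2.1.1] true AND true = true
[2.1.2] true OR true = true
[2.1] true AND true = true
[2.2.1.1] NOT true = false
[2.2.1] NOT false = true
[2.2.2] true OR false = true
[2.2] true → true = true
[2] true → true = true
[root] exactly-one(true, true) = false
Overall: false → denied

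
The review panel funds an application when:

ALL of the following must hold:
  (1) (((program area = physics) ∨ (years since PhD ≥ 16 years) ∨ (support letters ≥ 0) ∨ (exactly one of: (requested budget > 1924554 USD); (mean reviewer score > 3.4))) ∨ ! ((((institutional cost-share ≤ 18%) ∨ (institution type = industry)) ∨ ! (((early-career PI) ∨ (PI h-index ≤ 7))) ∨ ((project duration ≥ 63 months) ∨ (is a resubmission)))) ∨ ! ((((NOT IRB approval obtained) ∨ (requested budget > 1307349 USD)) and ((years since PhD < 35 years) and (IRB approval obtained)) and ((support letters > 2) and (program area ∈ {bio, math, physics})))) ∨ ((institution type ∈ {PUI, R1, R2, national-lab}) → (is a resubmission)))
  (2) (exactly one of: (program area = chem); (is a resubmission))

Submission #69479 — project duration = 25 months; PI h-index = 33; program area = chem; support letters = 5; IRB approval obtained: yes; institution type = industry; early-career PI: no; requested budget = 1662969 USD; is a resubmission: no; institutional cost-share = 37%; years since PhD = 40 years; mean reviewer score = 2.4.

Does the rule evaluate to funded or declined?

Atomic conditions:
  program area = physics: chem == physics is false
  years since PhD ≥ 16 years: 40 ≥ 16 is true
  support letters ≥ 0: 5 ≥ 0 is true
  requested budget > 1924554 USD: 1662969 > 1924554 is false
  mean reviewer score > 3.4: 2.4 > 3.4 is false
  institutional cost-share ≤ 18%: 37 ≤ 18 is false
  institution type = industry: industry == industry is true
  early-career PI: no → false
  PI h-index ≤ 7: 33 ≤ 7 is false
  project duration ≥ 63 months: 25 ≥ 63 is false
  is a resubmission: no → false
  NOT IRB approval obtained: yes → false
  requested budget > 1307349 USD: 1662969 > 1307349 is true
  years since PhD < 35 years: 40 < 35 is false
  IRB approval obtained: yes → true
  support letters > 2: 5 > 2 is true
  program area ∈ {bio, math, physics}: chem is not in the set → false
  institution type ∈ {PUI, R1, R2, national-lab}: industry is not in the set → false
  program area = chem: chem == chem is true
Combine:
[1.1.4] exactly-one(false, false) = false
[1.1] false OR true OR true OR false = true
[1.2.1.1] false OR true = true
[1.2.1.2.1] false OR false = false
[1.2.1.2] NOT false = true
[1.2.1.3] false OR false = false
[1.2.1] true OR true OR false = true
[1.2] NOT true = false
[1.3.1.1] false OR true = true
[1.3.1.2] false AND true = false
[1.3.1.3] true AND false = false
[1.3.1] true AND false AND false = false
[1.3] NOT false = true
[1.4] false → false (antecedent false ⇒ implication holds) = true
[1] true OR false OR true OR true = true
[2] exactly-one(true, false) = true
[root] true AND true = true
Overall: true → funded

Funded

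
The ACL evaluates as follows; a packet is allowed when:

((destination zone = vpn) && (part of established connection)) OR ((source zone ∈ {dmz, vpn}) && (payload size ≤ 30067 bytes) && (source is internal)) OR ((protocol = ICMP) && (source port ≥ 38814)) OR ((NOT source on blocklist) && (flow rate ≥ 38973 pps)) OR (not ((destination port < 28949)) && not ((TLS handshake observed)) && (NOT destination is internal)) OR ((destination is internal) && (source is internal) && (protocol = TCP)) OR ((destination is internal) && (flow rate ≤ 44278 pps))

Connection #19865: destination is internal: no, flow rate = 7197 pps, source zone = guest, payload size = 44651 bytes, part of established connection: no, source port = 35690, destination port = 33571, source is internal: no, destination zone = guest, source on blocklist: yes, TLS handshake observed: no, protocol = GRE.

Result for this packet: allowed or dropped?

Allowed

Atomic conditions:
  destination zone = vpn: guest == vpn is false
  part of established connection: no → false
  source zone ∈ {dmz, vpn}: guest is not in the set → false
  payload size ≤ 30067 bytes: 44651 ≤ 30067 is false
  source is internal: no → false
  protocol = ICMP: GRE == ICMP is false
  source port ≥ 38814: 35690 ≥ 38814 is false
  NOT source on blocklist: yes → false
  flow rate ≥ 38973 pps: 7197 ≥ 38973 is false
  destination port < 28949: 33571 < 28949 is false
  TLS handshake observed: no → false
  NOT destination is internal: no → true
  destination is internal: no → false
  protocol = TCP: GRE == TCP is false
  flow rate ≤ 44278 pps: 7197 ≤ 44278 is true
Combine:
[1] false AND false = false
[2] false AND false AND false = false
[3] false AND false = false
[4] false AND false = false
[5.1] NOT false = true
[5.2] NOT false = true
[5] true AND true AND true = true
[6] false AND false AND false = false
[7] false AND true = false
[root] false OR false OR false OR false OR true OR false OR false = true
Overall: true → allowed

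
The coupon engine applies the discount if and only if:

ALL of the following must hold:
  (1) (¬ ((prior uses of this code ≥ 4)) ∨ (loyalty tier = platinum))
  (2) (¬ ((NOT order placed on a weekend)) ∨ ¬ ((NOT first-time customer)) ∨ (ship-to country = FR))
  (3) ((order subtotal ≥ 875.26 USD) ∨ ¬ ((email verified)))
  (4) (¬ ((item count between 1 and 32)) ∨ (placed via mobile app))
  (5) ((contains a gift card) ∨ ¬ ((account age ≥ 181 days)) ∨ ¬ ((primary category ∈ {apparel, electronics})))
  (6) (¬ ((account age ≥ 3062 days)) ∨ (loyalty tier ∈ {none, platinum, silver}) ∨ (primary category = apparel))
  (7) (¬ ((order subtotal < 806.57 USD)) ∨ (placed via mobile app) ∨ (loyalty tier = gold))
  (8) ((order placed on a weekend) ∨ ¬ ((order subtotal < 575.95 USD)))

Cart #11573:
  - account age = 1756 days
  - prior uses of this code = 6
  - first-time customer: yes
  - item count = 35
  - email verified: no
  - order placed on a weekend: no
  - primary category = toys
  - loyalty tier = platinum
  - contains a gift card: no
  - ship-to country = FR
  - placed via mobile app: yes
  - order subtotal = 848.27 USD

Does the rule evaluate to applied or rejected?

Atomic conditions:
  prior uses of this code ≥ 4: 6 ≥ 4 is true
  loyalty tier = platinum: platinum == platinum is true
  NOT order placed on a weekend: no → true
  NOT first-time customer: yes → false
  ship-to country = FR: FR == FR is true
  order subtotal ≥ 875.26 USD: 848.27 ≥ 875.26 is false
  email verified: no → false
  item count between 1 and 32: 35 in [1, 32] is false
  placed via mobile app: yes → true
  contains a gift card: no → false
  account age ≥ 181 days: 1756 ≥ 181 is true
  primary category ∈ {apparel, electronics}: toys is not in the set → false
  account age ≥ 3062 days: 1756 ≥ 3062 is false
  loyalty tier ∈ {none, platinum, silver}: platinum is in the set → true
  primary category = apparel: toys == apparel is false
  order subtotal < 806.57 USD: 848.27 < 806.57 is false
  loyalty tier = gold: platinum == gold is false
  order placed on a weekend: no → false
  order subtotal < 575.95 USD: 848.27 < 575.95 is false
Combine:
[1.1] NOT true = false
[1] false OR true = true
[2.1] NOT true = false
[2.2] NOT false = true
[2] false OR true OR true = true
[3.2] NOT false = true
[3] false OR true = true
[4.1] NOT false = true
[4] true OR true = true
[5.2] NOT true = false
[5.3] NOT false = true
[5] false OR false OR true = true
[6.1] NOT false = true
[6] true OR true OR false = true
[7.1] NOT false = true
[7] true OR true OR false = true
[8.2] NOT false = true
[8] false OR true = true
[root] true AND true AND true AND true AND true AND true AND true AND true = true
Overall: true → applied

Applied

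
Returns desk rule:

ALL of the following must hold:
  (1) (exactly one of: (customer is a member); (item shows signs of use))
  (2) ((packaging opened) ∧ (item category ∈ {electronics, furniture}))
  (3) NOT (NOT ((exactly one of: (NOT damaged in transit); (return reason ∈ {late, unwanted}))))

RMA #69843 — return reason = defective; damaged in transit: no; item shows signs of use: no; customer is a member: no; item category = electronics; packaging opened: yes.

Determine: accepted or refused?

Atomic conditions:
  customer is a member: no → false
  item shows signs of use: no → false
  packaging opened: yes → true
  item category ∈ {electronics, furniture}: electronics is in the set → true
  NOT damaged in transit: no → true
  return reason ∈ {late, unwanted}: defective is not in the set → false
Combine:
[1] exactly-one(false, false) = false
[2] true AND true = true
[3.1.1] exactly-one(true, false) = true
[3.1] NOT true = false
[3] NOT false = true
[root] false AND true AND true = false
Overall: false → refused

Refused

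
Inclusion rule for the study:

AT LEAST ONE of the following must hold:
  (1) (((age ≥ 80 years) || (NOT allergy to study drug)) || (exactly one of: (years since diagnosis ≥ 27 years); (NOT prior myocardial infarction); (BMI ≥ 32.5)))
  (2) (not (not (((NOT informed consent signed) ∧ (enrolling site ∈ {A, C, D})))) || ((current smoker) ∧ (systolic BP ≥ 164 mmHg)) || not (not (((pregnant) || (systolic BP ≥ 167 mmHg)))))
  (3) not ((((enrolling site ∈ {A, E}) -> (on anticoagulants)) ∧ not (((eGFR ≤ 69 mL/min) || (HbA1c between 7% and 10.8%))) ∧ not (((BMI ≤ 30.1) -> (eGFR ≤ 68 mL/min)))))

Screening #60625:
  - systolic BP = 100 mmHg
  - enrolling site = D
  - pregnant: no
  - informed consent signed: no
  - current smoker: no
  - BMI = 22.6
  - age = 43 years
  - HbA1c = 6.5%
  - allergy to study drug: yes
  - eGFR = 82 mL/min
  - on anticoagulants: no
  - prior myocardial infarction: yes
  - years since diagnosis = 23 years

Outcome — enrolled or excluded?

Enrolled

Atomic conditions:
  age ≥ 80 years: 43 ≥ 80 is false
  NOT allergy to study drug: yes → false
  years since diagnosis ≥ 27 years: 23 ≥ 27 is false
  NOT prior myocardial infarction: yes → false
  BMI ≥ 32.5: 22.6 ≥ 32.5 is false
  NOT informed consent signed: no → true
  enrolling site ∈ {A, C, D}: D is in the set → true
  current smoker: no → false
  systolic BP ≥ 164 mmHg: 100 ≥ 164 is false
  pregnant: no → false
  systolic BP ≥ 167 mmHg: 100 ≥ 167 is false
  enrolling site ∈ {A, E}: D is not in the set → false
  on anticoagulants: no → false
  eGFR ≤ 69 mL/min: 82 ≤ 69 is false
  HbA1c between 7% and 10.8%: 6.5 in [7, 10.8] is false
  BMI ≤ 30.1: 22.6 ≤ 30.1 is true
  eGFR ≤ 68 mL/min: 82 ≤ 68 is false
Combine:
[1.1] false OR false = false
[1.2] exactly-one(false, false, false) = false
[1] false OR false = false
[2.1.1.1] true AND true = true
[2.1.1] NOT true = false
[2.1] NOT false = true
[2.2] false AND false = false
[2.3.1.1] false OR false = false
[2.3.1] NOT false = true
[2.3] NOT true = false
[2] true OR false OR false = true
[3.1.1] false → false (antecedent false ⇒ implication holds) = true
[3.1.2.1] false OR false = false
[3.1.2] NOT false = true
[3.1.3.1] true → false = false
[3.1.3] NOT false = true
[3.1] true AND true AND true = true
[3] NOT true = false
[root] false OR true OR false = true
Overall: true → enrolled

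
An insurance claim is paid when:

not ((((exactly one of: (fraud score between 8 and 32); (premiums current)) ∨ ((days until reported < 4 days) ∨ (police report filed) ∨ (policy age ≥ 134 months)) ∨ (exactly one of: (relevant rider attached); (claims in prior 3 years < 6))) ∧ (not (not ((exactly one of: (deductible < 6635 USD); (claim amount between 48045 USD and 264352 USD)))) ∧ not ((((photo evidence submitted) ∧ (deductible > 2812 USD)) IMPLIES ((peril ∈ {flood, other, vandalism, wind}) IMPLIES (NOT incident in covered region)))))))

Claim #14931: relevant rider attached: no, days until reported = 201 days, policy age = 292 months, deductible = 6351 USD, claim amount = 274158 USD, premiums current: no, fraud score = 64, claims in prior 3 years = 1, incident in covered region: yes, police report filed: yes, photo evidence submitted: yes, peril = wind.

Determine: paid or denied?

Denied

Atomic conditions:
  fraud score between 8 and 32: 64 in [8, 32] is false
  premiums current: no → false
  days until reported < 4 days: 201 < 4 is false
  police report filed: yes → true
  policy age ≥ 134 months: 292 ≥ 134 is true
  relevant rider attached: no → false
  claims in prior 3 years < 6: 1 < 6 is true
  deductible < 6635 USD: 6351 < 6635 is true
  claim amount between 48045 USD and 264352 USD: 274158 in [48045, 264352] is false
  photo evidence submitted: yes → true
  deductible > 2812 USD: 6351 > 2812 is true
  peril ∈ {flood, other, vandalism, wind}: wind is in the set → true
  NOT incident in covered region: yes → false
Combine:
[1.1.1] exactly-one(false, false) = false
[1.1.2] false OR true OR true = true
[1.1.3] exactly-one(false, true) = true
[1.1] false OR true OR true = true
[1.2.1.1.1] exactly-one(true, false) = true
[1.2.1.1] NOT true = false
[1.2.1] NOT false = true
[1.2.2.1.1] true AND true = true
[1.2.2.1.2] true → false = false
[1.2.2.1] true → false = false
[1.2.2] NOT false = true
[1.2] true AND true = true
[1] true AND true = true
[root] NOT true = false
Overall: false → denied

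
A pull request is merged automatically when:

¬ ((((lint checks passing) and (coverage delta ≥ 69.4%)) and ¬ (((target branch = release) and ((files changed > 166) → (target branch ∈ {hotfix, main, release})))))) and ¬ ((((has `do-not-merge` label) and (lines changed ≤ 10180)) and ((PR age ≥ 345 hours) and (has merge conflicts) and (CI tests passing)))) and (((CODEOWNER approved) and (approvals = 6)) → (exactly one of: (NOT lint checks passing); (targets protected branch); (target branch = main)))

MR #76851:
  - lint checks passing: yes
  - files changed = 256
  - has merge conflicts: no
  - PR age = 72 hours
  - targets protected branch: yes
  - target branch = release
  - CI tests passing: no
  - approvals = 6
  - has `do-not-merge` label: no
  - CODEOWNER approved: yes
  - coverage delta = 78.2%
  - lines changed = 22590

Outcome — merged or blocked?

Atomic conditions:
  lint checks passing: yes → true
  coverage delta ≥ 69.4%: 78.2 ≥ 69.4 is true
  target branch = release: release == release is true
  files changed > 166: 256 > 166 is true
  target branch ∈ {hotfix, main, release}: release is in the set → true
  has `do-not-merge` label: no → false
  lines changed ≤ 10180: 22590 ≤ 10180 is false
  PR age ≥ 345 hours: 72 ≥ 345 is false
  has merge conflicts: no → false
  CI tests passing: no → false
  CODEOWNER approved: yes → true
  approvals = 6: 6 == 6 is true
  NOT lint checks passing: yes → false
  targets protected branch: yes → true
  target branch = main: release == main is false
Combine:
[1.1.1] true AND true = true
[1.1.2.1.2] true → true = true
[1.1.2.1] true AND true = true
[1.1.2] NOT true = false
[1.1] true AND false = false
[1] NOT false = true
[2.1.1] false AND false = false
[2.1.2] false AND false AND false = false
[2.1] false AND false = false
[2] NOT false = true
[3.1] true AND true = true
[3.2] exactly-one(false, true, false) = true
[3] true → true = true
[root] true AND true AND true = true
Overall: true → merged

Merged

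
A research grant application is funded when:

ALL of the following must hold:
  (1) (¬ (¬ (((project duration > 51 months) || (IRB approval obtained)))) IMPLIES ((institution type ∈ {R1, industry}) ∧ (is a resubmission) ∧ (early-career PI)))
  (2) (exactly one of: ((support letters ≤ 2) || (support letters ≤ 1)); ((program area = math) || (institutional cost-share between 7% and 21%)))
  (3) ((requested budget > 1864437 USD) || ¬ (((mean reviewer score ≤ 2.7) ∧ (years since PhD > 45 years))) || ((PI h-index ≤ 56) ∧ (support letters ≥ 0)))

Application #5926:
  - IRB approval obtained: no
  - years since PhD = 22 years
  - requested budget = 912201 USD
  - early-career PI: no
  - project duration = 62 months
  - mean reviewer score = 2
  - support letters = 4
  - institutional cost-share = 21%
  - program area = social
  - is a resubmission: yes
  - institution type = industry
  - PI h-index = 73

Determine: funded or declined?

Declined

Atomic conditions:
  project duration > 51 months: 62 > 51 is true
  IRB approval obtained: no → false
  institution type ∈ {R1, industry}: industry is in the set → true
  is a resubmission: yes → true
  early-career PI: no → false
  support letters ≤ 2: 4 ≤ 2 is false
  support letters ≤ 1: 4 ≤ 1 is false
  program area = math: social == math is false
  institutional cost-share between 7% and 21%: 21 in [7, 21] is true
  requested budget > 1864437 USD: 912201 > 1864437 is false
  mean reviewer score ≤ 2.7: 2 ≤ 2.7 is true
  years since PhD > 45 years: 22 > 45 is false
  PI h-index ≤ 56: 73 ≤ 56 is false
  support letters ≥ 0: 4 ≥ 0 is true
Combine:
[1.1.1.1] true OR false = true
[1.1.1] NOT true = false
[1.1] NOT false = true
[1.2] true AND true AND false = false
[1] true → false = false
[2.1] false OR false = false
[2.2] false OR true = true
[2] exactly-one(false, true) = true
[3.2.1] true AND false = false
[3.2] NOT false = true
[3.3] false AND true = false
[3] false OR true OR false = true
[root] false AND true AND true = false
Overall: false → declined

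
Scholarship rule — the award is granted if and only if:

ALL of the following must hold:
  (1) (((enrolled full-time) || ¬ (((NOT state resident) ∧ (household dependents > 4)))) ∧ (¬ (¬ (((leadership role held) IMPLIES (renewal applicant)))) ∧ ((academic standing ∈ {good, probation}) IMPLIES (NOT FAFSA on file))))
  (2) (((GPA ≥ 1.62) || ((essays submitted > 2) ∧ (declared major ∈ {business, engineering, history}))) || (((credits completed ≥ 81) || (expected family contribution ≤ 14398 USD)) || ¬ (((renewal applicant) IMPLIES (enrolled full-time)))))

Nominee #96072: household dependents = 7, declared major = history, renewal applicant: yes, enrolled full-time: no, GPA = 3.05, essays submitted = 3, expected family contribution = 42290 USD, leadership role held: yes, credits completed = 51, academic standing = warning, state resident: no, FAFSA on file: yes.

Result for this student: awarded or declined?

Declined

Atomic conditions:
  enrolled full-time: no → false
  NOT state resident: no → true
  household dependents > 4: 7 > 4 is true
  leadership role held: yes → true
  renewal applicant: yes → true
  academic standing ∈ {good, probation}: warning is not in the set → false
  NOT FAFSA on file: yes → false
  GPA ≥ 1.62: 3.05 ≥ 1.62 is true
  essays submitted > 2: 3 > 2 is true
  declared major ∈ {business, engineering, history}: history is in the set → true
  credits completed ≥ 81: 51 ≥ 81 is false
  expected family contribution ≤ 14398 USD: 42290 ≤ 14398 is false
Combine:
[1.1.2.1] true AND true = true
[1.1.2] NOT true = false
[1.1] false OR false = false
[1.2.1.1.1] true → true = true
[1.2.1.1] NOT true = false
[1.2.1] NOT false = true
[1.2.2] false → false (antecedent false ⇒ implication holds) = true
[1.2] true AND true = true
[1] false AND true = false
[2.1.2] true AND true = true
[2.1] true OR true = true
[2.2.1] false OR false = false
[2.2.2.1] true → false = false
[2.2.2] NOT false = true
[2.2] false OR true = true
[2] true OR true = true
[root] false AND true = false
Overall: false → declined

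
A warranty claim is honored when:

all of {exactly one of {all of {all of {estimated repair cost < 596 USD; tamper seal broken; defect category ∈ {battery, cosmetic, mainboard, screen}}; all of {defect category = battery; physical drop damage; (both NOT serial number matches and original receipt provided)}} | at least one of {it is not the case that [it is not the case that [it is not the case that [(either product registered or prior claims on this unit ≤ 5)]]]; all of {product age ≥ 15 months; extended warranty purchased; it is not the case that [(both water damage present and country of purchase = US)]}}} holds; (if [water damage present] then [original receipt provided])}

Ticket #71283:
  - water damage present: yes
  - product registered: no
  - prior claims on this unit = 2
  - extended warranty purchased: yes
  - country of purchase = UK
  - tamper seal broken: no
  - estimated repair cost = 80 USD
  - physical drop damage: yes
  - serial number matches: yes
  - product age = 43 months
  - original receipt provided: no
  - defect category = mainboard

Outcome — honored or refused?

Refused

Atomic conditions:
  estimated repair cost < 596 USD: 80 < 596 is true
  tamper seal broken: no → false
  defect category ∈ {battery, cosmetic, mainboard, screen}: mainboard is in the set → true
  defect category = battery: mainboard == battery is false
  physical drop damage: yes → true
  NOT serial number matches: yes → false
  original receipt provided: no → false
  product registered: no → false
  prior claims on this unit ≤ 5: 2 ≤ 5 is true
  product age ≥ 15 months: 43 ≥ 15 is true
  extended warranty purchased: yes → true
  water damage present: yes → true
  country of purchase = US: UK == US is false
Combine:
[1.1.1] true AND false AND true = false
[1.1.2.3] false AND false = false
[1.1.2] false AND true AND false = false
[1.1] false AND false = false
[1.2.1.1.1.1] false OR true = true
[1.2.1.1.1] NOT true = false
[1.2.1.1] NOT false = true
[1.2.1] NOT true = false
[1.2.2.3.1] true AND false = false
[1.2.2.3] NOT false = true
[1.2.2] true AND true AND true = true
[1.2] false OR true = true
[1] exactly-one(false, true) = true
[2] true → false = false
[root] true AND false = false
Overall: false → refused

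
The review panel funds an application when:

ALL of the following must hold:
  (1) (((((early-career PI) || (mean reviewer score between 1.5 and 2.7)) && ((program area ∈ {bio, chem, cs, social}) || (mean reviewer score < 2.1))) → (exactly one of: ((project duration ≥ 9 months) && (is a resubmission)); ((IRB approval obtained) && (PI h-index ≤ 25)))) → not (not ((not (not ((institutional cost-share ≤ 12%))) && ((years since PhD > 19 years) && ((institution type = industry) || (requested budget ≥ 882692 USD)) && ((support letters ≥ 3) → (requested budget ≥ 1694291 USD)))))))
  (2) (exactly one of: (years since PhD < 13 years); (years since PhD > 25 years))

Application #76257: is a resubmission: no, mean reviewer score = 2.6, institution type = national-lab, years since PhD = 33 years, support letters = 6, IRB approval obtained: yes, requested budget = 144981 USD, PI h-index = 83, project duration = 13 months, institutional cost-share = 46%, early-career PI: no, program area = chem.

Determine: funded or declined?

Atomic conditions:
  early-career PI: no → false
  mean reviewer score between 1.5 and 2.7: 2.6 in [1.5, 2.7] is true
  program area ∈ {bio, chem, cs, social}: chem is in the set → true
  mean reviewer score < 2.1: 2.6 < 2.1 is false
  project duration ≥ 9 months: 13 ≥ 9 is true
  is a resubmission: no → false
  IRB approval obtained: yes → true
  PI h-index ≤ 25: 83 ≤ 25 is false
  institutional cost-share ≤ 12%: 46 ≤ 12 is false
  years since PhD > 19 years: 33 > 19 is true
  institution type = industry: national-lab == industry is false
  requested budget ≥ 882692 USD: 144981 ≥ 882692 is false
  support letters ≥ 3: 6 ≥ 3 is true
  requested budget ≥ 1694291 USD: 144981 ≥ 1694291 is false
  years since PhD < 13 years: 33 < 13 is false
  years since PhD > 25 years: 33 > 25 is true
Combine:
[1.1.1.1] false OR true = true
[1.1.1.2] true OR false = true
[1.1.1] true AND true = true
[1.1.2.1] true AND false = false
[1.1.2.2] true AND false = false
[1.1.2] exactly-one(false, false) = false
[1.1] true → false = false
[1.2.1.1.1.1] NOT false = true
[1.2.1.1.1] NOT true = false
[1.2.1.1.2.2] false OR false = false
[1.2.1.1.2.3] true → false = false
[1.2.1.1.2] true AND false AND false = false
[1.2.1.1] false AND false = false
[1.2.1] NOT false = true
[1.2] NOT true = false
[1] false → false (antecedent false ⇒ implication holds) = true
[2] exactly-one(false, true) = true
[root] true AND true = true
Overall: true → funded

Funded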